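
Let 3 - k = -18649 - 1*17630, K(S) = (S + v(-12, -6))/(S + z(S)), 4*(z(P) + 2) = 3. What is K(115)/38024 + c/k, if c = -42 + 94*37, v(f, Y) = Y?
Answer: 7432722509/78463997430 ≈ 0.094728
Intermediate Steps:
c = 3436 (c = -42 + 3478 = 3436)
z(P) = -5/4 (z(P) = -2 + (¼)*3 = -2 + ¾ = -5/4)
K(S) = (-6 + S)/(-5/4 + S) (K(S) = (S - 6)/(S - 5/4) = (-6 + S)/(-5/4 + S))
k = 36282 (k = 3 - (-18649 - 1*17630) = 3 - (-18649 - 17630) = 3 - 1*(-36279) = 3 + 36279 = 36282)
K(115)/38024 + c/k = (4*(-6 + 115)/(-5 + 4*115))/38024 + 3436/36282 = (4*109/(-5 + 460))*(1/38024) + 3436*(1/36282) = (4*109/455)*(1/38024) + 1718/18141 = (4*(1/455)*109)*(1/38024) + 1718/18141 = (436/455)*(1/38024) + 1718/18141 = 109/4325230 + 1718/18141 = 7432722509/78463997430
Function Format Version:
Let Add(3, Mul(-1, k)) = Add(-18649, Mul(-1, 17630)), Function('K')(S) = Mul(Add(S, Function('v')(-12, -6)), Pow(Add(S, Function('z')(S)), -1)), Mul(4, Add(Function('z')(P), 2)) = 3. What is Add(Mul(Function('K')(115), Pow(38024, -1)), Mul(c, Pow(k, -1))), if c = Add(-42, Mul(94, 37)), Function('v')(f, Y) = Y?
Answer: Rational(7432722509, 78463997430) ≈ 0.094728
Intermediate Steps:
c = 3436 (c = Add(-42, 3478) = 3436)
Function('z')(P) = Rational(-5, 4) (Function('z')(P) = Add(-2, Mul(Rational(1, 4), 3)) = Add(-2, Rational(3, 4)) = Rational(-5, 4))
Function('K')(S) = Mul(Pow(Add(Rational(-5, 4), S), -1), Add(-6, S)) (Function('K')(S) = Mul(Add(S, -6), Pow(Add(S, Rational(-5, 4)), -1)) = Mul(Add(-6, S), Pow(Add(Rational(-5, 4), S), -1)) = Mul(Pow(Add(Rational(-5, 4), S), -1), Add(-6, S)))
k = 36282 (k = Add(3, Mul(-1, Add(-18649, Mul(-1, 17630)))) = Add(3, Mul(-1, Add(-18649, -17630))) = Add(3, Mul(-1, -36279)) = Add(3, 36279) = 36282)
Add(Mul(Function('K')(115), Pow(38024, -1)), Mul(c, Pow(k, -1))) = Add(Mul(Mul(4, Pow(Add(-5, Mul(4, 115)), -1), Add(-6, 115)), Pow(38024, -1)), Mul(3436, Pow(36282, -1))) = Add(Mul(Mul(4, Pow(Add(-5, 460), -1), 109), Rational(1, 38024)), Mul(3436, Rational(1, 36282))) = Add(Mul(Mul(4, Pow(455, -1), 109), Rational(1, 38024)), Rational(1718, 18141)) = Add(Mul(Mul(4, Rational(1, 455), 109), Rational(1, 38024)), Rational(1718, 18141)) = Add(Mul(Rational(436, 455), Rational(1, 38024)), Rational(1718, 18141)) = Add(Rational(109, 4325230), Rational(1718, 18141)) = Rational(7432722509, 78463997430)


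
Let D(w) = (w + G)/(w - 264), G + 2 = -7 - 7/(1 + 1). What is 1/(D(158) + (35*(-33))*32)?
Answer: -212/7835811 ≈ -2.7055e-5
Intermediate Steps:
G = -25/2 (G = -2 + (-7 - 7/(1 + 1)) = -2 + (-7 - 7/2) = -2 - 21/2 = -25/2 ≈ -12.500)
D(w) = (-25/2 + w)/(-264 + w) (D(w) = (w - 25/2)/(w - 264) = (-25/2 + w)/(-264 + w))
1/(D(158) + (35*(-33))*32) = 1/((-25/2 + 158)/(-264 + 158) + (35*(-33))*32) = 1/((291/2)/(-106) - 1155*32) = 1/(-1/106*291/2 - 36960) = 1/(-291/212 - 36960) = 1/(-7835811/212) = -212/7835811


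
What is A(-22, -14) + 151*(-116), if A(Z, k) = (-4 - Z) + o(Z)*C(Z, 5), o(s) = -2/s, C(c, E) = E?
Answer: -192473/11 ≈ -17498.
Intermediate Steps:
A(Z, k) = -4 - Z - 10/Z (A(Z, k) = (-4 - Z) - 2/Z*5 = (-4 - Z) - 10/Z = -4 - Z - 10/Z)
A(-22, -14) + 151*(-116) = (-4 - 1*(-22) - 10/(-22)) + 151*(-116) = (-4 + 22 - 10*(-1/22)) - 17516 = (-4 + 22 + 5/11) - 17516 = 203/11 - 17516 = -192473/11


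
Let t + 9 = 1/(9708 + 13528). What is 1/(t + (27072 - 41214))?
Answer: -23236/328812635 ≈ -7.0666e-5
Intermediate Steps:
t = -209123/23236 (t = -9 + 1/(9708 + 13528) = -9 + 1/23236 = -209123/23236 ≈ -9.0000)
1/(t + (27072 - 41214)) = 1/(-209123/23236 + (27072 - 41214)) = 1/(-209123/23236 - 14142) = 1/(-328812635/23236) = -23236/328812635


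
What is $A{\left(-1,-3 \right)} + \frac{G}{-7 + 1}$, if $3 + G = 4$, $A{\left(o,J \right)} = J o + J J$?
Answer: $\frac{71}{6} \approx 11.833$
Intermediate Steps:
$A{\left(o,J \right)} = J^{2} + J o$ ($A{\left(o,J \right)} = J o + J^{2} = J^{2} + J o$)
$G = 1$ ($G = -3 + 4 = 1$)
$A{\left(-1,-3 \right)} + \frac{G}{-7 + 1} = - 3 \left(-3 - 1\right) + \frac{1}{-7 + 1} \cdot 1 = \left(-3\right) \left(-4\right) + \frac{1}{-6} \cdot 1 = 12 - \frac{1}{6} = \frac{71}{6}$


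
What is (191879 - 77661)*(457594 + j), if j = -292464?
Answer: 18860818340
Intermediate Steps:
(191879 - 77661)*(457594 + j) = (191879 - 77661)*(457594 - 292464) = 114218*165130 = 18860818340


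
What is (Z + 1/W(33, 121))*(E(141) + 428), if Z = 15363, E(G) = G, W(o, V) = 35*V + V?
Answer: 38078179301/4356 ≈ 8.7416e+6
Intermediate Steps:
W(o, V) = 36*V
(Z + 1/W(33, 121))*(E(141) + 428) = (15363 + 1/(36*121))*(141 + 428) = (15363 + 1/4356)*569 = (66921229/4356)*569 = 38078179301/4356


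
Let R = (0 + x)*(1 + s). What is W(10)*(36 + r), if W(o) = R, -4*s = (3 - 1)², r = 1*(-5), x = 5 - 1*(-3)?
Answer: 0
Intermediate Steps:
x = 8 (x = 5 + 3 = 8)
r = -5
s = -1 (s = -(3 - 1)²/4 = -¼*2² = -¼*4 = -1)
R = 0 (R = (0 + 8)*(1 - 1) = 8*0 = 0)
W(o) = 0
W(10)*(36 + r) = 0*(36 - 5) = 0*31 = 0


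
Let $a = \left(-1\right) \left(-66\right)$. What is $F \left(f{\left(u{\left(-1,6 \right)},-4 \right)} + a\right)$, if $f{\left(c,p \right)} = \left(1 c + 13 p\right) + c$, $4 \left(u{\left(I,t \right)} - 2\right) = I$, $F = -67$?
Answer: $- \frac{2345}{2} \approx -1172.5$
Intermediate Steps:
$u{\left(I,t \right)} = 2 + \frac{I}{4}$
$f{\left(c,p \right)} = 2 c + 13 p$ ($f{\left(c,p \right)} = \left(c + 13 p\right) + c = 2 c + 13 p$)
$a = 66$
$F \left(f{\left(u{\left(-1,6 \right)},-4 \right)} + a\right) = - 67 \left(\left(2 \left(2 + \frac{1}{4} \left(-1\right)\right) + 13 \left(-4\right)\right) + 66\right) = - 67 \left(\left(2 \left(2 - \frac{1}{4}\right) - 52\right) + 66\right) = - 67 \left(\left(2 \cdot \frac{7}{4} - 52\right) + 66\right) = - 67 \left(\left(\frac{7}{2} - 52\right) + 66\right) = - 67 \left(- \frac{97}{2} + 66\right) = \left(-67\right) \frac{35}{2} = - \frac{2345}{2}$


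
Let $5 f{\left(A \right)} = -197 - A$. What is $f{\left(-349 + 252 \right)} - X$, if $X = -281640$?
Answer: $281620$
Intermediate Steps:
$f{\left(A \right)} = - \frac{197}{5} - \frac{A}{5}$ ($f{\left(A \right)} = \frac{-197 - A}{5} = - \frac{197}{5} - \frac{A}{5}$)
$f{\left(-349 + 252 \right)} - X = \left(- \frac{197}{5} - \frac{-349 + 252}{5}\right) - -281640 = \left(- \frac{197}{5} - - \frac{97}{5}\right) + 281640 = \left(- \frac{197}{5} + \frac{97}{5}\right) + 281640 = -20 + 281640 = 281620$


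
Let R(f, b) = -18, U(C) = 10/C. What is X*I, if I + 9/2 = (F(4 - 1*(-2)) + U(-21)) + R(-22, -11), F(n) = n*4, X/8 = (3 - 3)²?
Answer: 0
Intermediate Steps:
X = 0 (X = 8*(3 - 3)² = 8*0² = 8*0 = 0)
F(n) = 4*n
I = 43/42 (I = -9/2 + ((4*(4 - 1*(-2)) + 10/(-21)) - 18) = -9/2 + ((4*(4 + 2) + 10*(-1/21)) - 18) = -9/2 + ((4*6 - 10/21) - 18) = -9/2 + ((24 - 10/21) - 18) = -9/2 + (494/21 - 18) = -9/2 + 116/21 = 43/42 ≈ 1.0238)
X*I = 0*(43/42) = 0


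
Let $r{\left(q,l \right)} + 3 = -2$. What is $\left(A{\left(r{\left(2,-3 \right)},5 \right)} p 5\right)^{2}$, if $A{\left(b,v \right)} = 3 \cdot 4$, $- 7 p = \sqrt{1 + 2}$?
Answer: $\frac{10800}{49} \approx 220.41$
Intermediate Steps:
$r{\left(q,l \right)} = -5$ ($r{\left(q,l \right)} = -3 - 2 = -5$)
$p = - \frac{\sqrt{3}}{7}$ ($p = - \frac{\sqrt{1 + 2}}{7} = - \frac{\sqrt{3}}{7} \approx -0.24744$)
$A{\left(b,v \right)} = 12$
$\left(A{\left(r{\left(2,-3 \right)},5 \right)} p 5\right)^{2} = \left(12 \left(- \frac{\sqrt{3}}{7}\right) 5\right)^{2} = \left(- \frac{12 \sqrt{3}}{7} \cdot 5\right)^{2} = \left(- \frac{60 \sqrt{3}}{7}\right)^{2} = \frac{10800}{49}$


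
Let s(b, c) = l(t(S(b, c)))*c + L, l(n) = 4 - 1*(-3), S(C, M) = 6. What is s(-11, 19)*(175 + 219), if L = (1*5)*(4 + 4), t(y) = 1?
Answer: 68162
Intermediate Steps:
l(n) = 7 (l(n) = 4 + 3 = 7)
L = 40 (L = 5*8 = 40)
s(b, c) = 40 + 7*c (s(b, c) = 7*c + 40 = 40 + 7*c)
s(-11, 19)*(175 + 219) = (40 + 7*19)*(175 + 219) = (40 + 133)*394 = 173*394 = 68162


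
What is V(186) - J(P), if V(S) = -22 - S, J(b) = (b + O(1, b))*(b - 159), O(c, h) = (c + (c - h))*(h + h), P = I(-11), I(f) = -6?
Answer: -17038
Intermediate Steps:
P = -6
O(c, h) = 2*h*(-h + 2*c) (O(c, h) = (-h + 2*c)*(2*h) = 2*h*(-h + 2*c))
J(b) = (-159 + b)*(b + 2*b*(2 - b)) (J(b) = (b + 2*b*(-b + 2*1))*(b - 159) = (b + 2*b*(-b + 2))*(-159 + b) = (b + 2*b*(2 - b))*(-159 + b) = (-159 + b)*(b + 2*b*(2 - b)))
V(186) - J(P) = (-22 - 1*186) - (-6)*(-795 - 2*(-6)**2 + 323*(-6)) = (-22 - 186) - (-6)*(-795 - 2*36 - 1938) = -208 - (-6)*(-795 - 72 - 1938) = -208 - (-6)*(-2805) = -208 - 1*16830 = -208 - 16830 = -17038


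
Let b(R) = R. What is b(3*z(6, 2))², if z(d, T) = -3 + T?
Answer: 9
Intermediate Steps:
b(3*z(6, 2))² = (3*(-3 + 2))² = (3*(-1))² = (-3)² = 9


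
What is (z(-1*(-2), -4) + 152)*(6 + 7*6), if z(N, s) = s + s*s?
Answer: 7872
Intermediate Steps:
z(N, s) = s + s**2
(z(-1*(-2), -4) + 152)*(6 + 7*6) = (-4*(1 - 4) + 152)*(6 + 7*6) = (-4*(-3) + 152)*(6 + 42) = (12 + 152)*48 = 164*48 = 7872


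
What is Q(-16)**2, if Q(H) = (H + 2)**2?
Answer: 38416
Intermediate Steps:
Q(H) = (2 + H)**2
Q(-16)**2 = ((2 - 16)**2)**2 = ((-14)**2)**2 = 196**2 = 38416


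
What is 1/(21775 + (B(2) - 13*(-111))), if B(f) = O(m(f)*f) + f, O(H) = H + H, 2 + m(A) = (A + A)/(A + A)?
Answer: 1/23216 ≈ 4.3074e-5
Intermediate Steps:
m(A) = -1 (m(A) = -2 + (A + A)/(A + A) = -2 + (2*A)/((2*A)) = -2 + (2*A)*(1/(2*A)) = -2 + 1 = -1)
O(H) = 2*H
B(f) = -f (B(f) = 2*(-f) + f = -2*f + f = -f)
1/(21775 + (B(2) - 13*(-111))) = 1/(21775 + (-1*2 - 13*(-111))) = 1/(21775 + (-2 + 1443)) = 1/(21775 + 1441) = 1/23216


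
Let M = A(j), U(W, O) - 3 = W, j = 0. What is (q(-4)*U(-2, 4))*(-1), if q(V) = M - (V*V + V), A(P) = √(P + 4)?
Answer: 10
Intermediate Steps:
U(W, O) = 3 + W
A(P) = √(4 + P)
M = 2 (M = √(4 + 0) = √4 = 2)
q(V) = 2 - V - V² (q(V) = 2 - (V*V + V) = 2 - (V² + V) = 2 - (V + V²) = 2 + (-V - V²) = 2 - V - V²)
(q(-4)*U(-2, 4))*(-1) = ((2 - 1*(-4) - 1*(-4)²)*(3 - 2))*(-1) = ((2 + 4 - 1*16)*1)*(-1) = ((2 + 4 - 16)*1)*(-1) = -10*1*(-1) = -10*(-1) = 10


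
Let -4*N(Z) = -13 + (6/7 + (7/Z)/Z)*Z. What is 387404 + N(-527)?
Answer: 1429561951/3689 ≈ 3.8752e+5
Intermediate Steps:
N(Z) = 13/4 - Z*(6/7 + 7/Z²)/4 (N(Z) = -(-13 + (6/7 + (7/Z)/Z)*Z)/4 = -(-13 + (6*(⅐) + 7/Z²)*Z)/4 = -(-13 + (6/7 + 7/Z²)*Z)/4 = -(-13 + Z*(6/7 + 7/Z²))/4 = 13/4 - Z*(6/7 + 7/Z²)/4)
387404 + N(-527) = 387404 + (1/28)*(-49 - 1*(-527)*(-91 + 6*(-527)))/(-527) = 387404 + (1/28)*(-1/527)*(-49 - 1*(-527)*(-91 - 3162)) = 387404 + (1/28)*(-1/527)*(-49 - 1*(-527)*(-3253)) = 387404 + (1/28)*(-1/527)*(-49 - 1714331) = 387404 + (1/28)*(-1/527)*(-1714380) = 387404 + 428595/3689 = 1429561951/3689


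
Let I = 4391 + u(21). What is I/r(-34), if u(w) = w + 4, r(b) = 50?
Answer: 2208/25 ≈ 88.320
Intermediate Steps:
u(w) = 4 + w
I = 4416 (I = 4391 + (4 + 21) = 4391 + 25 = 4416)
I/r(-34) = 4416/50 = 4416*(1/50) = 2208/25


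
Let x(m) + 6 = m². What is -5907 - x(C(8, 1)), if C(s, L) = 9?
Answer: -5982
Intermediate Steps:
x(m) = -6 + m²
-5907 - x(C(8, 1)) = -5907 - (-6 + 9²) = -5907 - (-6 + 81) = -5907 - 1*75 = -5907 - 75 = -5982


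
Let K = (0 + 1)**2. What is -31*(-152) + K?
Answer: 4713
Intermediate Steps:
K = 1 (K = 1**2 = 1)
-31*(-152) + K = -31*(-152) + 1 = 4712 + 1 = 4713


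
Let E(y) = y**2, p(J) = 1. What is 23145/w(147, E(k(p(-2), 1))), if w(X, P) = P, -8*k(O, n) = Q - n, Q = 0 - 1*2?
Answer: 493760/3 ≈ 1.6459e+5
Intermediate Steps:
Q = -2 (Q = 0 - 2 = -2)
k(O, n) = 1/4 + n/8 (k(O, n) = -(-2 - n)/8 = 1/4 + n/8)
23145/w(147, E(k(p(-2), 1))) = 23145/((1/4 + (1/8)*1)**2) = 23145/((1/4 + 1/8)**2) = 23145/((3/8)**2) = 23145/(9/64) = 23145*(64/9) = 493760/3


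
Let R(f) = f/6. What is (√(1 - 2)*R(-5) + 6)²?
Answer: 1271/36 - 10*I ≈ 35.306 - 10.0*I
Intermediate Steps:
R(f) = f/6 (R(f) = f*(⅙) = f/6)
(√(1 - 2)*R(-5) + 6)² = (√(1 - 2)*((⅙)*(-5)) + 6)² = (√(-1)*(-⅚) + 6)² = (I*(-⅚) + 6)² = (-5*I/6 + 6)² = (6 - 5*I/6)²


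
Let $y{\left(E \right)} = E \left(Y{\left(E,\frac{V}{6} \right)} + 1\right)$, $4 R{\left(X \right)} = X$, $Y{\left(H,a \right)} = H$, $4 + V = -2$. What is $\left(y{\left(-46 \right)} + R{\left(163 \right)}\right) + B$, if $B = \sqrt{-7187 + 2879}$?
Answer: $\frac{8443}{4} + 2 i \sqrt{1077} \approx 2110.8 + 65.635 i$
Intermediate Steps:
$V = -6$ ($V = -4 - 2 = -6$)
$R{\left(X \right)} = \frac{X}{4}$
$B = 2 i \sqrt{1077}$ ($B = \sqrt{-4308} = 2 i \sqrt{1077} \approx 65.635 i$)
$y{\left(E \right)} = E \left(1 + E\right)$ ($y{\left(E \right)} = E \left(E + 1\right) = E \left(1 + E\right)$)
$\left(y{\left(-46 \right)} + R{\left(163 \right)}\right) + B = \left(- 46 \left(1 - 46\right) + \frac{1}{4} \cdot 163\right) + 2 i \sqrt{1077} = \left(\left(-46\right) \left(-45\right) + \frac{163}{4}\right) + 2 i \sqrt{1077} = \left(2070 + \frac{163}{4}\right) + 2 i \sqrt{1077} = \frac{8443}{4} + 2 i \sqrt{1077}$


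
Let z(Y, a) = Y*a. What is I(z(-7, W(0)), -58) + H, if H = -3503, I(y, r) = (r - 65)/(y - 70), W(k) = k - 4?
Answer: -49001/14 ≈ -3500.1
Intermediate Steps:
W(k) = -4 + k
I(y, r) = (-65 + r)/(-70 + y)
I(z(-7, W(0)), -58) + H = (-65 - 58)/(-70 - 7*(-4 + 0)) - 3503 = -123/(-70 - 7*(-4)) - 3503 = -123/(-70 + 28) - 3503 = -123/(-42) - 3503 = -1/42*(-123) - 3503 = 41/14 - 3503 = -49001/14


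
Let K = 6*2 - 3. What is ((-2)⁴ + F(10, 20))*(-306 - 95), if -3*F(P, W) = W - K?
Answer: -14837/3 ≈ -4945.7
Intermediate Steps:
K = 9 (K = 12 - 3 = 9)
F(P, W) = 3 - W/3 (F(P, W) = -(W - 1*9)/3 = -(W - 9)/3 = -(-9 + W)/3 = 3 - W/3)
((-2)⁴ + F(10, 20))*(-306 - 95) = ((-2)⁴ + (3 - ⅓*20))*(-306 - 95) = (16 + (3 - 20/3))*(-401) = (16 - 11/3)*(-401) = (37/3)*(-401) = -14837/3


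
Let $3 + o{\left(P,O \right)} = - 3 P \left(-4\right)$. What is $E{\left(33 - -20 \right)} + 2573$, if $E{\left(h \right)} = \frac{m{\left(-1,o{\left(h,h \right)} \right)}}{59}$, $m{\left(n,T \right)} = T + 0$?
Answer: $\frac{152440}{59} \approx 2583.7$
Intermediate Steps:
$o{\left(P,O \right)} = -3 + 12 P$ ($o{\left(P,O \right)} = -3 + - 3 P \left(-4\right) = -3 + 12 P$)
$m{\left(n,T \right)} = T$
$E{\left(h \right)} = - \frac{3}{59} + \frac{12 h}{59}$ ($E{\left(h \right)} = \frac{-3 + 12 h}{59} = \left(-3 + 12 h\right) \frac{1}{59} = - \frac{3}{59} + \frac{12 h}{59}$)
$E{\left(33 - -20 \right)} + 2573 = \left(- \frac{3}{59} + \frac{12 \left(33 - -20\right)}{59}\right) + 2573 = \left(- \frac{3}{59} + \frac{12 \left(33 + 20\right)}{59}\right) + 2573 = \left(- \frac{3}{59} + \frac{12}{59} \cdot 53\right) + 2573 = \left(- \frac{3}{59} + \frac{636}{59}\right) + 2573 = \frac{633}{59} + 2573 = \frac{152440}{59}$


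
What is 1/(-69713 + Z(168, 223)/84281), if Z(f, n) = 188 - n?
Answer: -84281/5875481388 ≈ -1.4345e-5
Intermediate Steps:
1/(-69713 + Z(168, 223)/84281) = 1/(-69713 + (188 - 1*223)/84281) = 1/(-69713 + (188 - 223)*(1/84281)) = 1/(-69713 - 35*1/84281) = 1/(-69713 - 35/84281) = 1/(-5875481388/84281) = -84281/5875481388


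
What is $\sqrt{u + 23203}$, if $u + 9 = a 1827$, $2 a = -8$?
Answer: $13 \sqrt{94} \approx 126.04$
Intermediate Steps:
$a = -4$ ($a = \frac{1}{2} \left(-8\right) = -4$)
$u = -7317$ ($u = -9 - 7308 = -7317$)
$\sqrt{u + 23203} = \sqrt{-7317 + 23203} = \sqrt{15886} = 13 \sqrt{94}$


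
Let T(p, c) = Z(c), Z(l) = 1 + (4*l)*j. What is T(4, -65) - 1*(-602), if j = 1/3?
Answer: 1549/3 ≈ 516.33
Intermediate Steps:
j = 1/3 ≈ 0.33333
Z(l) = 1 + 4*l/3 (Z(l) = 1 + (4*l)*(1/3) = 1 + 4*l/3)
T(p, c) = 1 + 4*c/3
T(4, -65) - 1*(-602) = (1 + (4/3)*(-65)) - 1*(-602) = (1 - 260/3) + 602 = -257/3 + 602 = 1549/3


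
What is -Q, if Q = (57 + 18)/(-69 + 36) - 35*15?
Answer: 5800/11 ≈ 527.27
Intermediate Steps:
Q = -5800/11 (Q = 75/(-33) - 525 = 75*(-1/33) - 525 = -25/11 - 525 = -5800/11 ≈ -527.27)
-Q = -1*(-5800/11) = 5800/11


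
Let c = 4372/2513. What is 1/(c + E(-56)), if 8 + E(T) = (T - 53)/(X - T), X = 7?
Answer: -3231/25817 ≈ -0.12515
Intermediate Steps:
c = 4372/2513 (c = 4372*(1/2513) = 4372/2513 ≈ 1.7398)
E(T) = -8 + (-53 + T)/(7 - T) (E(T) = -8 + (T - 53)/(7 - T) = -8 + (-53 + T)/(7 - T))
1/(c + E(-56)) = 1/(4372/2513 + (109 - 9*(-56))/(-7 - 56)) = 1/(4372/2513 + (109 + 504)/(-63)) = 1/(4372/2513 - 1/63*613) = 1/(4372/2513 - 613/63) = 1/(-25817/3231) = -3231/25817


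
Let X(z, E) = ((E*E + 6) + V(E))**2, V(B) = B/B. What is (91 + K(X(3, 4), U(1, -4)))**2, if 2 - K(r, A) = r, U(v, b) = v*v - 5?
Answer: 190096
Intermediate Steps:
V(B) = 1
X(z, E) = (7 + E**2)**2 (X(z, E) = ((E*E + 6) + 1)**2 = ((E**2 + 6) + 1)**2 = ((6 + E**2) + 1)**2 = (7 + E**2)**2)
U(v, b) = -5 + v**2 (U(v, b) = v**2 - 5 = -5 + v**2)
K(r, A) = 2 - r
(91 + K(X(3, 4), U(1, -4)))**2 = (91 + (2 - (7 + 4**2)**2))**2 = (91 + (2 - (7 + 16)**2))**2 = (91 + (2 - 1*23**2))**2 = (91 + (2 - 1*529))**2 = (91 + (2 - 529))**2 = (91 - 527)**2 = (-436)**2 = 190096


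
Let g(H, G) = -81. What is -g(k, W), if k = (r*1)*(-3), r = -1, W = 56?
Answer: 81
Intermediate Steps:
k = 3 (k = -1*1*(-3) = -1*(-3) = 3)
-g(k, W) = -1*(-81) = 81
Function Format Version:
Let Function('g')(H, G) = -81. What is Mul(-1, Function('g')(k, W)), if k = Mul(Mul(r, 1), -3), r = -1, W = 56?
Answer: 81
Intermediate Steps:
k = 3 (k = Mul(Mul(-1, 1), -3) = Mul(-1, -3) = 3)
Mul(-1, Function('g')(k, W)) = Mul(-1, -81) = 81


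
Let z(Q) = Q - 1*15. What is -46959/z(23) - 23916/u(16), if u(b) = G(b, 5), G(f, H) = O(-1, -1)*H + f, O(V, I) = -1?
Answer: -707877/88 ≈ -8044.1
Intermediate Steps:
z(Q) = -15 + Q (z(Q) = Q - 15 = -15 + Q)
G(f, H) = f - H (G(f, H) = -H + f = f - H)
u(b) = -5 + b (u(b) = b - 1*5 = b - 5 = -5 + b)
-46959/z(23) - 23916/u(16) = -46959/(-15 + 23) - 23916/(-5 + 16) = -46959/8 - 23916/11 = -707877/88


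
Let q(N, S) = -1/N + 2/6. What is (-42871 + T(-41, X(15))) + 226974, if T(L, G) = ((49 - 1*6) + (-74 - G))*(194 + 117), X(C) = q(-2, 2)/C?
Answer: 3140005/18 ≈ 1.7444e+5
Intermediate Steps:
q(N, S) = ⅓ - 1/N (q(N, S) = -1/N + 2*(⅙) = -1/N + ⅓ = ⅓ - 1/N)
X(C) = 5/(6*C) (X(C) = ((⅓)*(-3 - 2)/(-2))/C = ((⅓)*(-½)*(-5))/C = 5/(6*C))
T(L, G) = -9641 - 311*G (T(L, G) = ((49 - 6) + (-74 - G))*311 = (43 + (-74 - G))*311 = (-31 - G)*311 = -9641 - 311*G)
(-42871 + T(-41, X(15))) + 226974 = (-42871 + (-9641 - 1555/(6*15))) + 226974 = (-42871 + (-9641 - 311*1/18)) + 226974 = (-42871 + (-9641 - 311/18)) + 226974 = (-42871 - 173849/18) + 226974 = -945527/18 + 226974 = 3140005/18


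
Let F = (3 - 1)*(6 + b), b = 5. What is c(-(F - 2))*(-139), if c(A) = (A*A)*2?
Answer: -111200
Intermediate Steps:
F = 22 (F = (3 - 1)*(6 + 5) = 2*11 = 22)
c(A) = 2*A² (c(A) = A²*2 = 2*A²)
c(-(F - 2))*(-139) = (2*(-(22 - 2))²)*(-139) = (2*(-1*20)²)*(-139) = (2*(-20)²)*(-139) = (2*400)*(-139) = 800*(-139) = -111200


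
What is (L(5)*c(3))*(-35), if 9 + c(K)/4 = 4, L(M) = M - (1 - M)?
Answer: 6300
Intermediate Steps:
L(M) = -1 + 2*M (L(M) = M + (-1 + M) = -1 + 2*M)
c(K) = -20 (c(K) = -36 + 4*4 = -36 + 16 = -20)
(L(5)*c(3))*(-35) = ((-1 + 2*5)*(-20))*(-35) = ((-1 + 10)*(-20))*(-35) = (9*(-20))*(-35) = -180*(-35) = 6300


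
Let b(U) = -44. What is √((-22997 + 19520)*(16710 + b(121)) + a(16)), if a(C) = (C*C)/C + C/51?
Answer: 5*I*√6028875138/51 ≈ 7612.3*I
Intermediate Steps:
a(C) = 52*C/51 (a(C) = C²/C + C*(1/51) = C + C/51 = 52*C/51)
√((-22997 + 19520)*(16710 + b(121)) + a(16)) = √((-22997 + 19520)*(16710 - 44) + (52/51)*16) = √(-3477*16666 + 832/51) = √(-57947682 + 832/51) = √(-2955330950/51) = 5*I*√6028875138/51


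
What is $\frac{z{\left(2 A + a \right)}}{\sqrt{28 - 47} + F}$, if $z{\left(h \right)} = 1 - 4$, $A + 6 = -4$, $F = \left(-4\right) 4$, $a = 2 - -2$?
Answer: $\frac{48}{275} + \frac{3 i \sqrt{19}}{275} \approx 0.17455 + 0.047552 i$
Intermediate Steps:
$a = 4$ ($a = 2 + 2 = 4$)
$F = -16$
$A = -10$ ($A = -6 - 4 = -10$)
$z{\left(h \right)} = -3$ ($z{\left(h \right)} = 1 - 4 = -3$)
$\frac{z{\left(2 A + a \right)}}{\sqrt{28 - 47} + F} = \frac{1}{\sqrt{28 - 47} - 16} \left(-3\right) = \frac{1}{\sqrt{-19} - 16} \left(-3\right) = \frac{1}{i \sqrt{19} - 16} \left(-3\right) = \frac{1}{-16 + i \sqrt{19}} \left(-3\right) = - \frac{3}{-16 + i \sqrt{19}}$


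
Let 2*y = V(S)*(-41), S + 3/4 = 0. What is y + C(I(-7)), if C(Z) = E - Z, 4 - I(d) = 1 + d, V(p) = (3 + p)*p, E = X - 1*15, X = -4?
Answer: 179/32 ≈ 5.5938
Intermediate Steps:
S = -¾ (S = -¾ + 0 = -¾ ≈ -0.75000)
E = -19 (E = -4 - 1*15 = -4 - 15 = -19)
V(p) = p*(3 + p)
I(d) = 3 - d (I(d) = 4 - (1 + d) = 4 + (-1 - d) = 3 - d)
C(Z) = -19 - Z
y = 1107/32 (y = (-3*(3 - ¾)/4*(-41))/2 = (-¾*9/4*(-41))/2 = (-27/16*(-41))/2 = (½)*(1107/16) = 1107/32 ≈ 34.594)
y + C(I(-7)) = 1107/32 + (-19 - (3 - 1*(-7))) = 1107/32 + (-19 - (3 + 7)) = 1107/32 + (-19 - 1*10) = 1107/32 + (-19 - 10) = 1107/32 - 29 = 179/32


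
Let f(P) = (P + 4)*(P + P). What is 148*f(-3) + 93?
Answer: -795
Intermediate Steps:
f(P) = 2*P*(4 + P) (f(P) = (4 + P)*(2*P) = 2*P*(4 + P))
148*f(-3) + 93 = 148*(2*(-3)*(4 - 3)) + 93 = 148*(2*(-3)*1) + 93 = 148*(-6) + 93 = -888 + 93 = -795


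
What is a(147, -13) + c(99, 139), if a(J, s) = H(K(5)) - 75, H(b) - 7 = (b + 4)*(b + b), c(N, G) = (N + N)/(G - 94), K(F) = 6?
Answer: 282/5 ≈ 56.400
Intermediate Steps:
c(N, G) = 2*N/(-94 + G) (c(N, G) = (2*N)/(-94 + G) = 2*N/(-94 + G))
H(b) = 7 + 2*b*(4 + b) (H(b) = 7 + (b + 4)*(b + b) = 7 + (4 + b)*(2*b) = 7 + 2*b*(4 + b))
a(J, s) = 52 (a(J, s) = (7 + 2*6² + 8*6) - 75 = (7 + 2*36 + 48) - 75 = (7 + 72 + 48) - 75 = 127 - 75 = 52)
a(147, -13) + c(99, 139) = 52 + 2*99/(-94 + 139) = 52 + 2*99/45 = 52 + 2*99*(1/45) = 52 + 22/5 = 282/5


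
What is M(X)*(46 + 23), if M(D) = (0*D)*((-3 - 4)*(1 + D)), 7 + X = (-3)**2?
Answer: 0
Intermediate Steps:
X = 2 (X = -7 + (-3)**2 = -7 + 9 = 2)
M(D) = 0 (M(D) = 0*(-7*(1 + D)) = 0*(-7 - 7*D) = 0)
M(X)*(46 + 23) = 0*(46 + 23) = 0*69 = 0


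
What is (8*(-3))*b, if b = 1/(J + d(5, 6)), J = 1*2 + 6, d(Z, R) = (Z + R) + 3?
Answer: -12/11 ≈ -1.0909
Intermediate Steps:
d(Z, R) = 3 + R + Z (d(Z, R) = (R + Z) + 3 = 3 + R + Z)
J = 8 (J = 2 + 6 = 8)
b = 1/22 (b = 1/(8 + (3 + 6 + 5)) = 1/(8 + 14) = 1/22 ≈ 0.045455)
(8*(-3))*b = (8*(-3))*(1/22) = -24*1/22 = -12/11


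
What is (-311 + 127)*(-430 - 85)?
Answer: 94760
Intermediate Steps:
(-311 + 127)*(-430 - 85) = -184*(-515) = 94760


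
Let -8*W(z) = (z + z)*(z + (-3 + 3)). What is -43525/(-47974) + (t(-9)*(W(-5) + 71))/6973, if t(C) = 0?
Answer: 43525/47974 ≈ 0.90726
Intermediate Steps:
W(z) = -z²/4 (W(z) = -(z + z)*(z + (-3 + 3))/8 = -2*z*(z + 0)/8 = -2*z*z/8 = -z²/4)
-43525/(-47974) + (t(-9)*(W(-5) + 71))/6973 = -43525/(-47974) + (0*(-¼*(-5)² + 71))/6973 = -43525*(-1/47974) + (0*(-¼*25 + 71))*(1/6973) = 43525/47974 + (0*(-25/4 + 71))*(1/6973) = 43525/47974 + (0*(259/4))*(1/6973) = 43525/47974 + 0*(1/6973) = 43525/47974 + 0 = 43525/47974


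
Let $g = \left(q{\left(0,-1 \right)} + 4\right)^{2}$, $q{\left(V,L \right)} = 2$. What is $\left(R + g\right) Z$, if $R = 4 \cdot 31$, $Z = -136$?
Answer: $-21760$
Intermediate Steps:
$R = 124$
$g = 36$ ($g = \left(2 + 4\right)^{2} = 6^{2} = 36$)
$\left(R + g\right) Z = \left(124 + 36\right) \left(-136\right) = 160 \left(-136\right) = -21760$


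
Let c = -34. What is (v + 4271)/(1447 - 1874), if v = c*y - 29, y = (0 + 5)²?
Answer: -3392/427 ≈ -7.9438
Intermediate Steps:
y = 25 (y = 5² = 25)
v = -879 (v = -34*25 - 29 = -850 - 29 = -879)
(v + 4271)/(1447 - 1874) = (-879 + 4271)/(1447 - 1874) = 3392/(-427) = 3392*(-1/427) = -3392/427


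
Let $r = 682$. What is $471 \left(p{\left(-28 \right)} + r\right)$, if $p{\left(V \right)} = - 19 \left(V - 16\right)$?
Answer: $714978$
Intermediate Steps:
$p{\left(V \right)} = 304 - 19 V$ ($p{\left(V \right)} = - 19 \left(-16 + V\right) = 304 - 19 V$)
$471 \left(p{\left(-28 \right)} + r\right) = 471 \left(\left(304 - -532\right) + 682\right) = 471 \left(\left(304 + 532\right) + 682\right) = 471 \left(836 + 682\right) = 471 \cdot 1518 = 714978$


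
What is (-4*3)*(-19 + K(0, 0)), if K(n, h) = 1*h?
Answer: 228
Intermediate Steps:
K(n, h) = h
(-4*3)*(-19 + K(0, 0)) = (-4*3)*(-19 + 0) = -12*(-19) = 228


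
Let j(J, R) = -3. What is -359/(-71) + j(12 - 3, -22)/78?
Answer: 9263/1846 ≈ 5.0179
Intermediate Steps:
-359/(-71) + j(12 - 3, -22)/78 = -359/(-71) - 3/78 = -359*(-1/71) - 3*1/78 = 359/71 - 1/26 = 9263/1846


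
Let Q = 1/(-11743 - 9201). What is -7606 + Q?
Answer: -159300065/20944 ≈ -7606.0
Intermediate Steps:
Q = -1/20944 (Q = 1/(-20944) = -1/20944 ≈ -4.7746e-5)
-7606 + Q = -7606 - 1/20944 = -159300065/20944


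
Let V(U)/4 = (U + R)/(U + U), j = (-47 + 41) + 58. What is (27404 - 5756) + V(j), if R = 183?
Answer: 563083/26 ≈ 21657.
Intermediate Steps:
j = 52 (j = -6 + 58 = 52)
V(U) = 2*(183 + U)/U (V(U) = 4*((U + 183)/(U + U)) = 4*((183 + U)/((2*U))) = 4*((183 + U)*(1/(2*U))) = 4*((183 + U)/(2*U)) = 2*(183 + U)/U)
(27404 - 5756) + V(j) = (27404 - 5756) + (2 + 366/52) = 21648 + (2 + 366*(1/52)) = 21648 + (2 + 183/26) = 21648 + 235/26 = 563083/26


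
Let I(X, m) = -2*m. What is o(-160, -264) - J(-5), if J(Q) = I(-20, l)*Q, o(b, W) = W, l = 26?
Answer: -524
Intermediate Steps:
J(Q) = -52*Q (J(Q) = (-2*26)*Q = -52*Q)
o(-160, -264) - J(-5) = -264 - (-52)*(-5) = -264 - 1*260 = -264 - 260 = -524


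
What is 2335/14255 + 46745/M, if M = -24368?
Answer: -121890139/69473168 ≈ -1.7545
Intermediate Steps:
2335/14255 + 46745/M = 2335/14255 + 46745/(-24368) = 2335*(1/14255) + 46745*(-1/24368) = 467/2851 - 46745/24368 = -121890139/69473168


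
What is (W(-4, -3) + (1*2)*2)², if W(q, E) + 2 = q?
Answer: 4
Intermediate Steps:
W(q, E) = -2 + q
(W(-4, -3) + (1*2)*2)² = ((-2 - 4) + (1*2)*2)² = (-6 + 2*2)² = (-6 + 4)² = (-2)² = 4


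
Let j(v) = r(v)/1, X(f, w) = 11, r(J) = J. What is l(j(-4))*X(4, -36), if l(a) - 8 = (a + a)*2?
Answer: -88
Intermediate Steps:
j(v) = v (j(v) = v/1 = v*1 = v)
l(a) = 8 + 4*a (l(a) = 8 + (a + a)*2 = 8 + (2*a)*2 = 8 + 4*a)
l(j(-4))*X(4, -36) = (8 + 4*(-4))*11 = (8 - 16)*11 = -8*11 = -88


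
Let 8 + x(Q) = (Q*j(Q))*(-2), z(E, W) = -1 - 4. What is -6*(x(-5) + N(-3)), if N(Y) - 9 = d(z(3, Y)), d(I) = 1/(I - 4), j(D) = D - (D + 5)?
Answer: 884/3 ≈ 294.67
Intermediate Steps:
z(E, W) = -5
j(D) = -5 (j(D) = D - (5 + D) = D + (-5 - D) = -5)
d(I) = 1/(-4 + I)
x(Q) = -8 + 10*Q (x(Q) = -8 + (Q*(-5))*(-2) = -8 - 5*Q*(-2) = -8 + 10*Q)
N(Y) = 80/9 (N(Y) = 9 + 1/(-4 - 5) = 9 + 1/(-9) = 9 - ⅑ = 80/9)
-6*(x(-5) + N(-3)) = -6*((-8 + 10*(-5)) + 80/9) = -6*((-8 - 50) + 80/9) = -6*(-58 + 80/9) = -6*(-442/9) = 884/3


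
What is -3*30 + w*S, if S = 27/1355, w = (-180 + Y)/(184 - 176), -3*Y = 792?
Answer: -246897/2710 ≈ -91.106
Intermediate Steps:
Y = -264 (Y = -1/3*792 = -264)
w = -111/2 (w = (-180 - 264)/(184 - 176) = -444/8 = -444*1/8 = -111/2 ≈ -55.500)
S = 27/1355 (S = 27*(1/1355) = 27/1355 ≈ 0.019926)
-3*30 + w*S = -3*30 - 111/2*27/1355 = -90 - 2997/2710 = -246897/2710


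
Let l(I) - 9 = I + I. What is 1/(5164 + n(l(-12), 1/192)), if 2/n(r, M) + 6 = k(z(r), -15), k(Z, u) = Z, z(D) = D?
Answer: 21/108442 ≈ 0.00019365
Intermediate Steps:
l(I) = 9 + 2*I (l(I) = 9 + (I + I) = 9 + 2*I)
n(r, M) = 2/(-6 + r)
1/(5164 + n(l(-12), 1/192)) = 1/(5164 + 2/(-6 + (9 + 2*(-12)))) = 1/(5164 + 2/(-6 + (9 - 24))) = 1/(5164 + 2/(-6 - 15)) = 1/(5164 + 2/(-21)) = 1/(5164 + 2*(-1/21)) = 1/(5164 - 2/21) = 1/(108442/21) = 21/108442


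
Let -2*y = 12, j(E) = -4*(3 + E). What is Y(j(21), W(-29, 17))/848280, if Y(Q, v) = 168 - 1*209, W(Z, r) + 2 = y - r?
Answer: -41/848280 ≈ -4.8333e-5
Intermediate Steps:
j(E) = -12 - 4*E
y = -6 (y = -½*12 = -6)
W(Z, r) = -8 - r (W(Z, r) = -2 + (-6 - r) = -8 - r)
Y(Q, v) = -41 (Y(Q, v) = 168 - 209 = -41)
Y(j(21), W(-29, 17))/848280 = -41/848280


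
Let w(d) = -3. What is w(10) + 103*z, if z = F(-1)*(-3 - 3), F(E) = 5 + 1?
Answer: -3711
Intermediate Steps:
F(E) = 6
z = -36 (z = 6*(-3 - 3) = 6*(-6) = -36)
w(10) + 103*z = -3 + 103*(-36) = -3 - 3708 = -3711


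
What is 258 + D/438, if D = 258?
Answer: 18877/73 ≈ 258.59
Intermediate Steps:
258 + D/438 = 258 + 258/438 = 258 + (1/438)*258 = 258 + 43/73 = 18877/73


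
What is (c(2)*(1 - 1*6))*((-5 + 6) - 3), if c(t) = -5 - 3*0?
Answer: -50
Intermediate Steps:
c(t) = -5 (c(t) = -5 + 0 = -5)
(c(2)*(1 - 1*6))*((-5 + 6) - 3) = (-5*(1 - 1*6))*((-5 + 6) - 3) = (-5*(1 - 6))*(1 - 3) = -5*(-5)*(-2) = 25*(-2) = -50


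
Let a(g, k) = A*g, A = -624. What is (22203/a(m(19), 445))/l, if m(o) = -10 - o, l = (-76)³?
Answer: -7401/2647903232 ≈ -2.7950e-6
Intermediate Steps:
l = -438976
a(g, k) = -624*g
(22203/a(m(19), 445))/l = (22203/((-624*(-10 - 1*19))))/(-438976) = (22203/((-624*(-10 - 19))))*(-1/438976) = (22203/((-624*(-29))))*(-1/438976) = (22203/18096)*(-1/438976) = (22203*(1/18096))*(-1/438976) = (7401/6032)*(-1/438976) = -7401/2647903232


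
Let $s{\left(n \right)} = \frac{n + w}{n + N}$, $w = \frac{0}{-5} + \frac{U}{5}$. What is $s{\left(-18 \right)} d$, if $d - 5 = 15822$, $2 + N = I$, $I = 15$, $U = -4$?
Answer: $\frac{1487738}{25} \approx 59510.0$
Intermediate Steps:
$N = 13$ ($N = -2 + 15 = 13$)
$d = 15827$ ($d = 5 + 15822 = 15827$)
$w = - \frac{4}{5}$ ($w = \frac{0}{-5} - \frac{4}{5} = 0 \left(- \frac{1}{5}\right) - \frac{4}{5} = 0 - \frac{4}{5} = - \frac{4}{5} \approx -0.8$)
$s{\left(n \right)} = \frac{- \frac{4}{5} + n}{13 + n}$ ($s{\left(n \right)} = \frac{n - \frac{4}{5}}{n + 13} = \frac{- \frac{4}{5} + n}{13 + n}$)
$s{\left(-18 \right)} d = \frac{- \frac{4}{5} - 18}{13 - 18} \cdot 15827 = \frac{1}{-5} \left(- \frac{94}{5}\right) 15827 = \left(- \frac{1}{5}\right) \left(- \frac{94}{5}\right) 15827 = \frac{94}{25} \cdot 15827 = \frac{1487738}{25}$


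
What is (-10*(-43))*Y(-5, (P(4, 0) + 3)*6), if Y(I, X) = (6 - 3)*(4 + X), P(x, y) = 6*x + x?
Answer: 245100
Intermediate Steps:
P(x, y) = 7*x
Y(I, X) = 12 + 3*X (Y(I, X) = 3*(4 + X) = 12 + 3*X)
(-10*(-43))*Y(-5, (P(4, 0) + 3)*6) = (-10*(-43))*(12 + 3*((7*4 + 3)*6)) = 430*(12 + 3*((28 + 3)*6)) = 430*(12 + 3*(31*6)) = 430*(12 + 3*186) = 430*(12 + 558) = 430*570 = 245100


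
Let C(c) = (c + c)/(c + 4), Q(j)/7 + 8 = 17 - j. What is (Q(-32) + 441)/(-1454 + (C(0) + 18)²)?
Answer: -364/565 ≈ -0.64425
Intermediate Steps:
Q(j) = 63 - 7*j (Q(j) = -56 + 7*(17 - j) = -56 + (119 - 7*j) = 63 - 7*j)
C(c) = 2*c/(4 + c) (C(c) = (2*c)/(4 + c) = 2*c/(4 + c))
(Q(-32) + 441)/(-1454 + (C(0) + 18)²) = ((63 - 7*(-32)) + 441)/(-1454 + (2*0/(4 + 0) + 18)²) = ((63 + 224) + 441)/(-1454 + (2*0/4 + 18)²) = (287 + 441)/(-1454 + (2*0*(¼) + 18)²) = 728/(-1454 + (0 + 18)²) = 728/(-1454 + 18²) = 728/(-1454 + 324) = 728/(-1130) = 728*(-1/1130) = -364/565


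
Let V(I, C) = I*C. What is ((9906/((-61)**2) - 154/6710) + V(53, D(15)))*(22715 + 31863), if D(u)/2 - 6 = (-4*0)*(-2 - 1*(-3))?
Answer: 648489410374/18605 ≈ 3.4856e+7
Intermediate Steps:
D(u) = 12 (D(u) = 12 + 2*((-4*0)*(-2 - 1*(-3))) = 12 + 2*(0*(-2 + 3)) = 12 + 2*(0*1) = 12 + 2*0 = 12 + 0 = 12)
V(I, C) = C*I
((9906/((-61)**2) - 154/6710) + V(53, D(15)))*(22715 + 31863) = ((9906/((-61)**2) - 154/6710) + 12*53)*(22715 + 31863) = ((9906/3721 - 154*1/6710) + 636)*54578 = ((9906*(1/3721) - 7/305) + 636)*54578 = ((9906/3721 - 7/305) + 636)*54578 = (49103/18605 + 636)*54578 = (11881883/18605)*54578 = 648489410374/18605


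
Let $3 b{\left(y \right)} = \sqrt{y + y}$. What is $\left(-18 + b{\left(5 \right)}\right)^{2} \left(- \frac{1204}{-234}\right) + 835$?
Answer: $\frac{2640707}{1053} - \frac{2408 \sqrt{10}}{39} \approx 2312.5$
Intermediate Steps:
$b{\left(y \right)} = \frac{\sqrt{2} \sqrt{y}}{3}$ ($b{\left(y \right)} = \frac{\sqrt{y + y}}{3} = \frac{\sqrt{2 y}}{3} = \frac{\sqrt{2} \sqrt{y}}{3}$)
$\left(-18 + b{\left(5 \right)}\right)^{2} \left(- \frac{1204}{-234}\right) + 835 = \left(-18 + \frac{\sqrt{2} \sqrt{5}}{3}\right)^{2} \left(- \frac{1204}{-234}\right) + 835 = \left(-18 + \frac{\sqrt{10}}{3}\right)^{2} \left(\left(-1204\right) \left(- \frac{1}{234}\right)\right) + 835 = \left(-18 + \frac{\sqrt{10}}{3}\right)^{2} \cdot \frac{602}{117} + 835 = \frac{602 \left(-18 + \frac{\sqrt{10}}{3}\right)^{2}}{117} + 835 = 835 + \frac{602 \left(-18 + \frac{\sqrt{10}}{3}\right)^{2}}{117}$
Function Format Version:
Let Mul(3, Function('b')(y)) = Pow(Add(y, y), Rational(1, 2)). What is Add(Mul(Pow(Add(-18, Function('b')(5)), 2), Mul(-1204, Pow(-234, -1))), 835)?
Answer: Add(Rational(2640707, 1053), Mul(Rational(-2408, 39), Pow(10, Rational(1, 2)))) ≈ 2312.5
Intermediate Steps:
Function('b')(y) = Mul(Rational(1, 3), Pow(2, Rational(1, 2)), Pow(y, Rational(1, 2))) (Function('b')(y) = Mul(Rational(1, 3), Pow(Add(y, y), Rational(1, 2))) = Mul(Rational(1, 3), Pow(Mul(2, y), Rational(1, 2))) = Mul(Rational(1, 3), Mul(Pow(2, Rational(1, 2)), Pow(y, Rational(1, 2)))) = Mul(Rational(1, 3), Pow(2, Rational(1, 2)), Pow(y, Rational(1, 2))))
Add(Mul(Pow(Add(-18, Function('b')(5)), 2), Mul(-1204, Pow(-234, -1))), 835) = Add(Mul(Pow(Add(-18, Mul(Rational(1, 3), Pow(2, Rational(1, 2)), Pow(5, Rational(1, 2)))), 2), Mul(-1204, Pow(-234, -1))), 835) = Add(Mul(Pow(Add(-18, Mul(Rational(1, 3), Pow(10, Rational(1, 2)))), 2), Mul(-1204, Rational(-1, 234))), 835) = Add(Mul(Pow(Add(-18, Mul(Rational(1, 3), Pow(10, Rational(1, 2)))), 2), Rational(602, 117)), 835) = Add(Mul(Rational(602, 117), Pow(Add(-18, Mul(Rational(1, 3), Pow(10, Rational(1, 2)))), 2)), 835) = Add(835, Mul(Rational(602, 117), Pow(Add(-18, Mul(Rational(1, 3), Pow(10, Rational(1, 2)))), 2)))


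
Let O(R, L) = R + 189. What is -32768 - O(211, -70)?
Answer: -33168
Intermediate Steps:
O(R, L) = 189 + R
-32768 - O(211, -70) = -32768 - (189 + 211) = -32768 - 1*400 = -32768 - 400 = -33168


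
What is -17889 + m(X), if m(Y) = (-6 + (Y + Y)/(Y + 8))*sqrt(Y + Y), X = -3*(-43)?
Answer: -17889 - 564*sqrt(258)/137 ≈ -17955.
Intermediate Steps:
X = 129
m(Y) = sqrt(2)*sqrt(Y)*(-6 + 2*Y/(8 + Y)) (m(Y) = (-6 + (2*Y)/(8 + Y))*sqrt(2*Y) = (-6 + 2*Y/(8 + Y))*(sqrt(2)*sqrt(Y)) = sqrt(2)*sqrt(Y)*(-6 + 2*Y/(8 + Y)))
-17889 + m(X) = -17889 + 4*sqrt(2)*sqrt(129)*(-12 - 1*129)/(8 + 129) = -17889 + 4*sqrt(2)*sqrt(129)*(-12 - 129)/137 = -17889 + 4*sqrt(2)*sqrt(129)*(1/137)*(-141) = -17889 - 564*sqrt(258)/137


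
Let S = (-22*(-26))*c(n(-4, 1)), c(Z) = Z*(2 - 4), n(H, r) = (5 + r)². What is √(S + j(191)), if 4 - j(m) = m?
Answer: I*√41371 ≈ 203.4*I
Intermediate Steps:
j(m) = 4 - m
c(Z) = -2*Z (c(Z) = Z*(-2) = -2*Z)
S = -41184 (S = (-22*(-26))*(-2*(5 + 1)²) = 572*(-2*6²) = 572*(-2*36) = 572*(-72) = -41184)
√(S + j(191)) = √(-41184 + (4 - 1*191)) = √(-41184 + (4 - 191)) = √(-41184 - 187) = √(-41371) = I*√41371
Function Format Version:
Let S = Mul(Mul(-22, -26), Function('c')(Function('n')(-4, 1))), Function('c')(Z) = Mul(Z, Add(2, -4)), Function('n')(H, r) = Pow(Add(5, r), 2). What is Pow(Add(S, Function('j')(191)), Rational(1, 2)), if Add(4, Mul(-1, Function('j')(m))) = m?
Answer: Mul(I, Pow(41371, Rational(1, 2))) ≈ Mul(203.40, I)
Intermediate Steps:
Function('j')(m) = Add(4, Mul(-1, m))
Function('c')(Z) = Mul(-2, Z) (Function('c')(Z) = Mul(Z, -2) = Mul(-2, Z))
S = -41184 (S = Mul(Mul(-22, -26), Mul(-2, Pow(Add(5, 1), 2))) = Mul(572, Mul(-2, Pow(6, 2))) = Mul(572, Mul(-2, 36)) = Mul(572, -72) = -41184)
Pow(Add(S, Function('j')(191)), Rational(1, 2)) = Pow(Add(-41184, Add(4, Mul(-1, 191))), Rational(1, 2)) = Pow(Add(-41184, Add(4, -191)), Rational(1, 2)) = Pow(Add(-41184, -187), Rational(1, 2)) = Pow(-41371, Rational(1, 2)) = Mul(I, Pow(41371, Rational(1, 2)))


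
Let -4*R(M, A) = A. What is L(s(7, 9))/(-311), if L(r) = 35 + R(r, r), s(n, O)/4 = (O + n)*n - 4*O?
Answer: 41/311 ≈ 0.13183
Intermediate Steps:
R(M, A) = -A/4
s(n, O) = -16*O + 4*n*(O + n) (s(n, O) = 4*((O + n)*n - 4*O) = 4*(n*(O + n) - 4*O) = 4*(-4*O + n*(O + n)) = -16*O + 4*n*(O + n))
L(r) = 35 - r/4
L(s(7, 9))/(-311) = (35 - (-16*9 + 4*7² + 4*9*7)/4)/(-311) = (35 - (-144 + 4*49 + 252)/4)*(-1/311) = (35 - (-144 + 196 + 252)/4)*(-1/311) = (35 - ¼*304)*(-1/311) = (35 - 76)*(-1/311) = -41*(-1/311) = 41/311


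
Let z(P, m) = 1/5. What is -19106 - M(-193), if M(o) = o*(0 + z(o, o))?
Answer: -95337/5 ≈ -19067.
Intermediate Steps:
z(P, m) = ⅕
M(o) = o/5 (M(o) = o*(0 + ⅕) = o*(⅕) = o/5)
-19106 - M(-193) = -19106 - (-193)/5 = -19106 - 1*(-193/5) = -19106 + 193/5 = -95337/5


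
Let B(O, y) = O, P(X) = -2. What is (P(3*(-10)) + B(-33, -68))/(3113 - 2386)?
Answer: -35/727 ≈ -0.048143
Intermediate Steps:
(P(3*(-10)) + B(-33, -68))/(3113 - 2386) = (-2 - 33)/(3113 - 2386) = -35/727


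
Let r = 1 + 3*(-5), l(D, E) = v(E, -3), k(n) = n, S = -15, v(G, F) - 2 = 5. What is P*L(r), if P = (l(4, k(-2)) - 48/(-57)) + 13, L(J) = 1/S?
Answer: -132/95 ≈ -1.3895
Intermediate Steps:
v(G, F) = 7 (v(G, F) = 2 + 5 = 7)
l(D, E) = 7
r = -14 (r = 1 - 15 = -14)
L(J) = -1/15 (L(J) = 1/(-15) = -1/15)
P = 396/19 (P = (7 - 48/(-57)) + 13 = (7 - 48*(-1/57)) + 13 = (7 + 16/19) + 13 = 149/19 + 13 = 396/19 ≈ 20.842)
P*L(r) = (396/19)*(-1/15) = -132/95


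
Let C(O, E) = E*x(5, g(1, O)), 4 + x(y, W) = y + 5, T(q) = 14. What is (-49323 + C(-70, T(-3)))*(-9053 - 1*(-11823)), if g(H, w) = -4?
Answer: -136392030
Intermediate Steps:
x(y, W) = 1 + y (x(y, W) = -4 + (y + 5) = -4 + (5 + y) = 1 + y)
C(O, E) = 6*E (C(O, E) = E*(1 + 5) = E*6 = 6*E)
(-49323 + C(-70, T(-3)))*(-9053 - 1*(-11823)) = (-49323 + 6*14)*(-9053 - 1*(-11823)) = (-49323 + 84)*(-9053 + 11823) = -49239*2770 = -136392030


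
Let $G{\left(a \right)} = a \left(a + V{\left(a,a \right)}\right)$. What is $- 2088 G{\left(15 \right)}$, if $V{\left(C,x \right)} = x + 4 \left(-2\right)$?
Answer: $-689040$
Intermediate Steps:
$V{\left(C,x \right)} = -8 + x$ ($V{\left(C,x \right)} = x - 8 = -8 + x$)
$G{\left(a \right)} = a \left(-8 + 2 a\right)$ ($G{\left(a \right)} = a \left(a + \left(-8 + a\right)\right) = a \left(-8 + 2 a\right)$)
$- 2088 G{\left(15 \right)} = - 2088 \cdot 2 \cdot 15 \left(-4 + 15\right) = - 2088 \cdot 2 \cdot 15 \cdot 11 = \left(-2088\right) 330 = -689040$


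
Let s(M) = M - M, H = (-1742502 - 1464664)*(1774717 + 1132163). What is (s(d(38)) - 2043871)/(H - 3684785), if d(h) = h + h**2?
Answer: 2043871/9322850386865 ≈ 2.1923e-7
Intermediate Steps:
H = -9322846702080 (H = -3207166*2906880 = -9322846702080)
s(M) = 0
(s(d(38)) - 2043871)/(H - 3684785) = (0 - 2043871)/(-9322846702080 - 3684785) = -2043871/(-9322850386865) = -2043871*(-1/9322850386865) = 2043871/9322850386865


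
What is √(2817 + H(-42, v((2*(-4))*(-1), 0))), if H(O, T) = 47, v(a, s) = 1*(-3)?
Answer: 4*√179 ≈ 53.516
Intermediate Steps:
v(a, s) = -3
√(2817 + H(-42, v((2*(-4))*(-1), 0))) = √(2817 + 47) = √2864 = 4*√179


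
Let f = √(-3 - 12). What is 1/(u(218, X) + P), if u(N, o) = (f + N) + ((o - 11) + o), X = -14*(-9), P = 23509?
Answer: 23968/574465039 - I*√15/574465039 ≈ 4.1722e-5 - 6.7419e-9*I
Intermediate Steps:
f = I*√15 (f = √(-15) = I*√15 ≈ 3.873*I)
X = 126
u(N, o) = -11 + N + 2*o + I*√15 (u(N, o) = (I*√15 + N) + ((o - 11) + o) = (N + I*√15) + ((-11 + o) + o) = (N + I*√15) + (-11 + 2*o) = -11 + N + 2*o + I*√15)
1/(u(218, X) + P) = 1/((-11 + 218 + 2*126 + I*√15) + 23509) = 1/((-11 + 218 + 252 + I*√15) + 23509) = 1/((459 + I*√15) + 23509) = 1/(23968 + I*√15)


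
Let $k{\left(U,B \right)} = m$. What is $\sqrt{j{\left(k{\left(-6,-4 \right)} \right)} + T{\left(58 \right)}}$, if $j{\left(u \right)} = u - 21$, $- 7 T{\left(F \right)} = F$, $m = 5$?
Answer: $\frac{i \sqrt{1190}}{7} \approx 4.9281 i$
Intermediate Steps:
$k{\left(U,B \right)} = 5$
$T{\left(F \right)} = - \frac{F}{7}$
$j{\left(u \right)} = -21 + u$
$\sqrt{j{\left(k{\left(-6,-4 \right)} \right)} + T{\left(58 \right)}} = \sqrt{\left(-21 + 5\right) - \frac{58}{7}} = \sqrt{-16 - \frac{58}{7}} = \sqrt{- \frac{170}{7}} = \frac{i \sqrt{1190}}{7}$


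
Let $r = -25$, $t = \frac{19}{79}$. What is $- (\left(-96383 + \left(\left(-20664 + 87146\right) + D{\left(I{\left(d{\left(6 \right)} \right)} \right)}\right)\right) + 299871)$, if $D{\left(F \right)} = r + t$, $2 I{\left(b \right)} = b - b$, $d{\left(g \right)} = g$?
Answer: $- \frac{21325674}{79} \approx -2.6995 \cdot 10^{5}$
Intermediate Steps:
$t = \frac{19}{79}$ ($t = 19 \cdot \frac{1}{79} = \frac{19}{79} \approx 0.24051$)
$I{\left(b \right)} = 0$ ($I{\left(b \right)} = \frac{b - b}{2} = \frac{1}{2} \cdot 0 = 0$)
$D{\left(F \right)} = - \frac{1956}{79}$ ($D{\left(F \right)} = -25 + \frac{19}{79} = - \frac{1956}{79}$)
$- (\left(-96383 + \left(\left(-20664 + 87146\right) + D{\left(I{\left(d{\left(6 \right)} \right)} \right)}\right)\right) + 299871) = - (\left(-96383 + \left(\left(-20664 + 87146\right) - \frac{1956}{79}\right)\right) + 299871) = - (\left(-96383 + \left(66482 - \frac{1956}{79}\right)\right) + 299871) = - (\left(-96383 + \frac{5250122}{79}\right) + 299871) = - (- \frac{2364135}{79} + 299871) = \left(-1\right) \frac{21325674}{79} = - \frac{21325674}{79}$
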